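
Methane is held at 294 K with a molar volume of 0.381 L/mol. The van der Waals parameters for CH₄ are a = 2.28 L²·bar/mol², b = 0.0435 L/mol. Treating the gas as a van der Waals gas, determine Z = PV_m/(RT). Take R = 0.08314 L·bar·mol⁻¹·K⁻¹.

P = RT/(V_m − b) − a/V_m² = (0.08314)(294)/(0.381 − 0.0435) − 2.28/(0.381)²
  = 24.443/0.33750 − 15.707 = 72.424 − 15.707 = 56.717 bar
Z = PV_m/(RT) = (56.717)(0.381)/((0.08314)(294)) = 21.609/24.443 = 0.8841

Z ≈ 0.8841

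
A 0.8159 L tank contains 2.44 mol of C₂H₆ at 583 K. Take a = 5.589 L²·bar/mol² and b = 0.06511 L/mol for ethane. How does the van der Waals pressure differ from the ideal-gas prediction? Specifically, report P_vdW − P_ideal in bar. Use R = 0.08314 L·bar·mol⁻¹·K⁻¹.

ΔP ≈ -14.94 bar

Ideal: P_ideal = nRT/V = (2.44)(0.08314)(583)/0.8159 = 144.954 bar
vdW: P = nRT/(V − nb) − a n²/V² = 118.268/0.657032 − 33.2747/0.665693 = 180.003 − 49.9851 = 130.018 bar
ΔP = 130.018 − 144.954 = -14.94 bar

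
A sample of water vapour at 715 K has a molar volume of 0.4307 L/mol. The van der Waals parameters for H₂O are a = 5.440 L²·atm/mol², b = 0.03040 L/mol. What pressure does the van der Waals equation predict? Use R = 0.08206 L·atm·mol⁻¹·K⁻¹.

P = RT/(V_m − b) − a/V_m²
RT/(V_m − b) = (0.08206)(715)/(0.4307 − 0.03040) = 58.673/0.40030 = 146.57 atm
a/V_m² = 5.440/(0.4307)² = 29.326 atm
P = 146.57 − 29.326 = 117.2 atm

P ≈ 117.2 atm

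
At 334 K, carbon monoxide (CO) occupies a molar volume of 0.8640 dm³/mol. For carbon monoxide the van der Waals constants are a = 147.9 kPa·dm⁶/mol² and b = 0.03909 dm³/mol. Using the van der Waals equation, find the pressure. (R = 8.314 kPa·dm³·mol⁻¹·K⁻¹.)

P ≈ 3168 kPa

P = RT/(V_m − b) − a/V_m²
RT/(V_m − b) = (8.314)(334)/(0.8640 − 0.03909) = 2776.9/0.82491 = 3366.3 kPa
a/V_m² = 147.9/(0.8640)² = 198.13 kPa
P = 3366.3 − 198.13 = 3168 kPa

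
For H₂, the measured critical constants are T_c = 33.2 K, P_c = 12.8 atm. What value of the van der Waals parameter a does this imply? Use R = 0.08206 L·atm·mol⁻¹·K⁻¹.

From T_c = 8a/(27Rb) and P_c = a/(27b²): a = 27 R² T_c²/(64 P_c).
a = 27×(0.08206)²×(33.2)²/(64×12.8) = 200.40/819.20 = 0.2446 L²·atm/mol²

a ≈ 0.2446 L²·atm/mol²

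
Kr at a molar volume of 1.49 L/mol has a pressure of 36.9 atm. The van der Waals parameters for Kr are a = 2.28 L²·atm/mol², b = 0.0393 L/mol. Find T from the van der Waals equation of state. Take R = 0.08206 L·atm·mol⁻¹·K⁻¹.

T ≈ 670.5 K

T = (P + a/V_m²)(V_m − b)/R
P + a/V_m² = 36.9 + 2.28/(1.49)² = 37.927 atm
V_m − b = 1.49 − 0.0393 = 1.4507 L/mol
T = (37.927)(1.4507)/0.08206 = 670.5 K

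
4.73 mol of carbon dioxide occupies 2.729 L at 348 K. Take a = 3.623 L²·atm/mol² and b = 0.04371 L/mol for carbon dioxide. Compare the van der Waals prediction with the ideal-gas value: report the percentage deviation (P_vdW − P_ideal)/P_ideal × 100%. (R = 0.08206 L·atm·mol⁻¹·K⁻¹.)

Ideal: P_ideal = nRT/V = (4.73)(0.08206)(348)/2.729 = 49.4958 atm
vdW: P = nRT/(V − nb) − a n²/V² = 135.074/2.52225 − 81.0570/7.44744 = 53.5530 − 10.8839 = 42.6691 atm
% deviation = (42.6691 − 49.4958)/49.4958 × 100% = -13.79%

-13.79 %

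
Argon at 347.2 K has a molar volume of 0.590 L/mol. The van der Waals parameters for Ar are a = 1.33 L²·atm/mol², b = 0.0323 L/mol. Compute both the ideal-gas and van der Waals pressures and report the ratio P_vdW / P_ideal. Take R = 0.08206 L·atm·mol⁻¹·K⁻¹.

Ideal: P_ideal = RT/V_m = (0.08206)(347.2)/0.590 = 48.2902 atm
vdW: P = RT/(V_m − b) − a/V_m² = 28.4912/0.557700 − 1.33/0.348100 = 51.0870 − 3.82074 = 47.2663 atm
Ratio = 47.2663/48.2902 = 0.9788

P_vdW / P_ideal ≈ 0.9788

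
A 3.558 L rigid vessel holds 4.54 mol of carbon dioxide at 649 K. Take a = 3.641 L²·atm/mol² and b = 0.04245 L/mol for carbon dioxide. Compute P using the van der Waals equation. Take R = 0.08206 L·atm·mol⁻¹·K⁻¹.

P ≈ 65.92 atm

P = nRT/(V − nb) − a n²/V²
nRT/(V − nb) = (4.54)(0.08206)(649)/(3.558 − 4.54×0.04245) = 241.79/3.3653 = 71.848 atm
a n²/V² = (3.641)(4.54)²/(3.558)² = 5.9282 atm
P = 71.848 − 5.9282 = 65.92 atm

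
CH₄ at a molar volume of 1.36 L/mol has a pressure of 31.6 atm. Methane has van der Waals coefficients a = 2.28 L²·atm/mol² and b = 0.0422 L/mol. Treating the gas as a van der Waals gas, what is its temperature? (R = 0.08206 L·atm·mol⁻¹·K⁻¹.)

T = (P + a/V_m²)(V_m − b)/R
P + a/V_m² = 31.6 + 2.28/(1.36)² = 32.833 atm
V_m − b = 1.36 − 0.0422 = 1.3178 L/mol
T = (32.833)(1.3178)/0.08206 = 527.3 K

T ≈ 527.3 K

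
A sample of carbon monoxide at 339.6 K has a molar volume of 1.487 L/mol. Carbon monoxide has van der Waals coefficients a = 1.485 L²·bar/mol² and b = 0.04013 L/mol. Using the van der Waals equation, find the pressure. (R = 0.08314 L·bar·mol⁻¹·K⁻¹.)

P ≈ 18.84 bar

P = RT/(V_m − b) − a/V_m²
RT/(V_m − b) = (0.08314)(339.6)/(1.487 − 0.04013) = 28.234/1.4469 = 19.513 bar
a/V_m² = 1.485/(1.487)² = 0.67159 bar
P = 19.513 − 0.67159 = 18.84 bar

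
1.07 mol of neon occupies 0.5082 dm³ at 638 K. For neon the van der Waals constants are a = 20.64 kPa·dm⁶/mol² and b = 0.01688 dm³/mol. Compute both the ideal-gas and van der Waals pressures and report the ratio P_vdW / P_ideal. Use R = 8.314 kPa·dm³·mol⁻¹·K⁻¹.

P_vdW / P_ideal ≈ 1.029

Ideal: P_ideal = nRT/V = (1.07)(8.314)(638)/0.5082 = 11168.1 kPa
vdW: P = nRT/(V − nb) − a n²/V² = 5675.64/0.490138 − 23.6307/0.258267 = 11579.7 − 91.4972 = 11488.2 kPa
Ratio = 11488.2/11168.1 = 1.029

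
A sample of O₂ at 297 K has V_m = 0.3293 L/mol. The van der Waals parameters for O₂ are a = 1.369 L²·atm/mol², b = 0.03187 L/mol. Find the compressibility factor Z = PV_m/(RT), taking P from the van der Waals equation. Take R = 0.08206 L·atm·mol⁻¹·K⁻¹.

Z ≈ 0.9366

P = RT/(V_m − b) − a/V_m² = (0.08206)(297)/(0.3293 − 0.03187) − 1.369/(0.3293)²
  = 24.372/0.29743 − 12.625 = 81.942 − 12.625 = 69.317 atm
Z = PV_m/(RT) = (69.317)(0.3293)/((0.08206)(297)) = 22.826/24.372 = 0.9366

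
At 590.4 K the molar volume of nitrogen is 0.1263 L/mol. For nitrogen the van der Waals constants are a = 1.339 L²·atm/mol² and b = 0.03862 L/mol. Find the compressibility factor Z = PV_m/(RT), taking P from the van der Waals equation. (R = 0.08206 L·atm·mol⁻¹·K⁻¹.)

Z ≈ 1.222

P = RT/(V_m − b) − a/V_m² = (0.08206)(590.4)/(0.1263 − 0.03862) − 1.339/(0.1263)²
  = 48.448/0.087680 − 83.941 = 552.55 − 83.941 = 468.61 atm
Z = PV_m/(RT) = (468.61)(0.1263)/((0.08206)(590.4)) = 59.185/48.448 = 1.222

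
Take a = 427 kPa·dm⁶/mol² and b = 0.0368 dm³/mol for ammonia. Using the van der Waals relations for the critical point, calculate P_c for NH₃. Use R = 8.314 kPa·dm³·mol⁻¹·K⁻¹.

P_c ≈ 11678 kPa

For a van der Waals gas, P_c = a/(27b²).
P_c = 427/(27×(0.0368)²) = 427/0.036564 = 11678 kPa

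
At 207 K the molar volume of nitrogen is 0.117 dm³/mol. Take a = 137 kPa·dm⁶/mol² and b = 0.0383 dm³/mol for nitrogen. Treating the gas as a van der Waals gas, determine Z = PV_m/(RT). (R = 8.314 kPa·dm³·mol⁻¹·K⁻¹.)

P = RT/(V_m − b) − a/V_m² = (8.314)(207)/(0.117 − 0.0383) − 137/(0.117)²
  = 1721.0/0.078700 − 10008 = 21868 − 10008 = 11860 kPa
Z = PV_m/(RT) = (11860)(0.117)/((8.314)(207)) = 1387.6/1721.0 = 0.8063

Z ≈ 0.8063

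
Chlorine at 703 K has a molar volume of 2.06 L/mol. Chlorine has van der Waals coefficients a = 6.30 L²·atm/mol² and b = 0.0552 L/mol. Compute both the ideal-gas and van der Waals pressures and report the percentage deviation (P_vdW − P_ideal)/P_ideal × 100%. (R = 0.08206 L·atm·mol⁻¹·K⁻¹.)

-2.55 %

Ideal: P_ideal = RT/V_m = (0.08206)(703)/2.06 = 28.0040 atm
vdW: P = RT/(V_m − b) − a/V_m² = 57.6882/2.00480 − 6.30/4.24360 = 28.7750 − 1.48459 = 27.2904 atm
% deviation = (27.2904 − 28.0040)/28.0040 × 100% = -2.55%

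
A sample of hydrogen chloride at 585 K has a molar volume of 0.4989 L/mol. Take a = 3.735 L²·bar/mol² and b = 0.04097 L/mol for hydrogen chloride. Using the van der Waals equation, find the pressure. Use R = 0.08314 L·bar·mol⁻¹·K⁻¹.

P ≈ 91.20 bar

P = RT/(V_m − b) − a/V_m²
RT/(V_m − b) = (0.08314)(585)/(0.4989 − 0.04097) = 48.637/0.45793 = 106.21 bar
a/V_m² = 3.735/(0.4989)² = 15.006 bar
P = 106.21 − 15.006 = 91.20 bar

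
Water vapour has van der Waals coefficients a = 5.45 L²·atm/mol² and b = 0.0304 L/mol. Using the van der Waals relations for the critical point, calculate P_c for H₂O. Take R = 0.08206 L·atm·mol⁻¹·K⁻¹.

For a van der Waals gas, P_c = a/(27b²).
P_c = 5.45/(27×(0.0304)²) = 5.45/0.024952 = 218.4 atm

P_c ≈ 218.4 atm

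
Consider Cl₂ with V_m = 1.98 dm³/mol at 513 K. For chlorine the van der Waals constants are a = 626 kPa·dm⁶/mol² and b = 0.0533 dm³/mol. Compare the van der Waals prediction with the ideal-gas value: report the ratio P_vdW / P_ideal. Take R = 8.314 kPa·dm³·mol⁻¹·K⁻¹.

P_vdW / P_ideal ≈ 0.9535

Ideal: P_ideal = RT/V_m = (8.314)(513)/1.98 = 2154.08 kPa
vdW: P = RT/(V_m − b) − a/V_m² = 4265.08/1.92670 − 626/3.92040 = 2213.67 − 159.678 = 2053.99 kPa
Ratio = 2053.99/2154.08 = 0.9535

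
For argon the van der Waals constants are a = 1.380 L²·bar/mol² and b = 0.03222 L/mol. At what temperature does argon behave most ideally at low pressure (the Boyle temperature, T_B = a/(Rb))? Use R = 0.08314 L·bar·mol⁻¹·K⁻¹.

T_B ≈ 515.2 K

For a van der Waals gas the second virial coefficient B₂ = b − a/(RT) vanishes at T_B = a/(Rb).
T_B = 1.380/(0.08314×0.03222) = 1.380/0.0026788 = 515.2 K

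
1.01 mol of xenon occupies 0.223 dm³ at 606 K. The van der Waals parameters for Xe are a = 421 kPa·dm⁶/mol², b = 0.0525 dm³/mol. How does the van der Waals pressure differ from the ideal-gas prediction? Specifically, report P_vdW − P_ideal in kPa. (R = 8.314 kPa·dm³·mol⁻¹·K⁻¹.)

ΔP ≈ -1517 kPa

Ideal: P_ideal = nRT/V = (1.01)(8.314)(606)/0.223 = 22819.1 kPa
vdW: P = nRT/(V − nb) − a n²/V² = 5088.67/0.169975 − 429.462/0.0497290 = 29937.8 − 8636.05 = 21301.8 kPa
ΔP = 21301.8 − 22819.1 = -1517 kPa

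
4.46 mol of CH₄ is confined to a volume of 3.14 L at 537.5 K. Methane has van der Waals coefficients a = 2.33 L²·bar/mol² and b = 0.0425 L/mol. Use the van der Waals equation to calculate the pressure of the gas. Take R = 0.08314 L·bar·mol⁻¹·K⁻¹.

P ≈ 62.85 bar

P = nRT/(V − nb) − a n²/V²
nRT/(V − nb) = (4.46)(0.08314)(537.5)/(3.14 − 4.46×0.0425) = 199.31/2.9505 = 67.551 bar
a n²/V² = (2.33)(4.46)²/(3.14)² = 4.7007 bar
P = 67.551 − 4.7007 = 62.85 bar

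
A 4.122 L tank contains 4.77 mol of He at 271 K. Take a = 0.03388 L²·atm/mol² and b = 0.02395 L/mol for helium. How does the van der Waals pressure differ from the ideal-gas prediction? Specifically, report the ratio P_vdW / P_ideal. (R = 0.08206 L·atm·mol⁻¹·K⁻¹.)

Ideal: P_ideal = nRT/V = (4.77)(0.08206)(271)/4.122 = 25.7342 atm
vdW: P = nRT/(V − nb) − a n²/V² = 106.077/4.00776 − 0.770868/16.9909 = 26.4679 − 0.0453695 = 26.4225 atm
Ratio = 26.4225/25.7342 = 1.027

P_vdW / P_ideal ≈ 1.027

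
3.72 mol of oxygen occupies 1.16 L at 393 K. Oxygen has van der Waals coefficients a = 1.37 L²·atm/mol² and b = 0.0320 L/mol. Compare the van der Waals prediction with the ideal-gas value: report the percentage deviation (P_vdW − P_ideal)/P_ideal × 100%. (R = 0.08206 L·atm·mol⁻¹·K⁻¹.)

Ideal: P_ideal = nRT/V = (3.72)(0.08206)(393)/1.16 = 103.421 atm
vdW: P = nRT/(V − nb) − a n²/V² = 119.968/1.04096 − 18.9586/1.34560 = 115.247 − 14.0893 = 101.158 atm
% deviation = (101.158 − 103.421)/103.421 × 100% = -2.19%

-2.19 %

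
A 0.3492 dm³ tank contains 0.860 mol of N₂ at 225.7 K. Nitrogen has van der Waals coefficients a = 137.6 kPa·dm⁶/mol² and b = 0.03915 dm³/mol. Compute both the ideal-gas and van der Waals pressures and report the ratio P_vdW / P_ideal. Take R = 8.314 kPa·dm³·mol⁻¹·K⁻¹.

Ideal: P_ideal = nRT/V = (0.860)(8.314)(225.7)/0.3492 = 4621.32 kPa
vdW: P = nRT/(V − nb) − a n²/V² = 1613.76/0.315531 − 101.769/0.121941 = 5114.43 − 834.576 = 4279.85 kPa
Ratio = 4279.85/4621.32 = 0.9261

P_vdW / P_ideal ≈ 0.9261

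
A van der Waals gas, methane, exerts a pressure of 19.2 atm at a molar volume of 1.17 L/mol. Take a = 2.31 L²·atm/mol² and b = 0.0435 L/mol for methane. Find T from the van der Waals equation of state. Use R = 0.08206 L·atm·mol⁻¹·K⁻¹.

T = (P + a/V_m²)(V_m − b)/R
P + a/V_m² = 19.2 + 2.31/(1.17)² = 20.887 atm
V_m − b = 1.17 − 0.0435 = 1.1265 L/mol
T = (20.887)(1.1265)/0.08206 = 286.7 K

T ≈ 286.7 K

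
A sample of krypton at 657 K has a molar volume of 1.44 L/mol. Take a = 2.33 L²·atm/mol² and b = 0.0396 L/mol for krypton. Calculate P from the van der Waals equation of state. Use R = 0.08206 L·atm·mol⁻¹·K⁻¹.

P = RT/(V_m − b) − a/V_m²
RT/(V_m − b) = (0.08206)(657)/(1.44 − 0.0396) = 53.913/1.4004 = 38.498 atm
a/V_m² = 2.33/(1.44)² = 1.1236 atm
P = 38.498 − 1.1236 = 37.37 atm

P ≈ 37.37 atm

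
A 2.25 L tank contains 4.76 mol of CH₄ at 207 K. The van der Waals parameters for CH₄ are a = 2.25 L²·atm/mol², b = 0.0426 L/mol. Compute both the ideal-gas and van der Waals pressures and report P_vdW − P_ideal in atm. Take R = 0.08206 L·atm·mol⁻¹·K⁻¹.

Ideal: P_ideal = nRT/V = (4.76)(0.08206)(207)/2.25 = 35.9357 atm
vdW: P = nRT/(V − nb) − a n²/V² = 80.8554/2.04722 − 50.9796/5.06250 = 39.4952 − 10.0700 = 29.4252 atm
ΔP = 29.4252 − 35.9357 = -6.511 atm

ΔP ≈ -6.511 atm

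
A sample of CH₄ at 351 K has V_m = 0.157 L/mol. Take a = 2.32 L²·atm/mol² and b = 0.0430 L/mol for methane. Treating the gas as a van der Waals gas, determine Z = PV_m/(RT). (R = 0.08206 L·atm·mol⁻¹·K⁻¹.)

P = RT/(V_m − b) − a/V_m² = (0.08206)(351)/(0.157 − 0.0430) − 2.32/(0.157)²
  = 28.803/0.11400 − 94.121 = 252.66 − 94.121 = 158.54 atm
Z = PV_m/(RT) = (158.54)(0.157)/((0.08206)(351)) = 24.891/28.803 = 0.8642

Z ≈ 0.8642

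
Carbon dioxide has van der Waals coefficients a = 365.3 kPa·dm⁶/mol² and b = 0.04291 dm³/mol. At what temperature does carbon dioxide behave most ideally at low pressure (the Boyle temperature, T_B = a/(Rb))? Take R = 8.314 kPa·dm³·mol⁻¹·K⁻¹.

T_B ≈ 1024 K

For a van der Waals gas the second virial coefficient B₂ = b − a/(RT) vanishes at T_B = a/(Rb).
T_B = 365.3/(8.314×0.04291) = 365.3/0.35675 = 1024 K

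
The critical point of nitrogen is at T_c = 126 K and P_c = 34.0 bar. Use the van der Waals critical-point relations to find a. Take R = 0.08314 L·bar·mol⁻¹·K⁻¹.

From T_c = 8a/(27Rb) and P_c = a/(27b²): a = 27 R² T_c²/(64 P_c).
a = 27×(0.08314)²×(126)²/(64×34.0) = 2963.0/2176.0 = 1.362 L²·bar/mol²

a ≈ 1.362 L²·bar/mol²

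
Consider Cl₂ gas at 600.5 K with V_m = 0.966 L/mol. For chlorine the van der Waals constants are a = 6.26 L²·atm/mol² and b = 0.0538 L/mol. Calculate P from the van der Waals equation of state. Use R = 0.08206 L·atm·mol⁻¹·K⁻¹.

P = RT/(V_m − b) − a/V_m²
RT/(V_m − b) = (0.08206)(600.5)/(0.966 − 0.0538) = 49.277/0.91220 = 54.020 atm
a/V_m² = 6.26/(0.966)² = 6.7084 atm
P = 54.020 − 6.7084 = 47.31 atm

P ≈ 47.31 atm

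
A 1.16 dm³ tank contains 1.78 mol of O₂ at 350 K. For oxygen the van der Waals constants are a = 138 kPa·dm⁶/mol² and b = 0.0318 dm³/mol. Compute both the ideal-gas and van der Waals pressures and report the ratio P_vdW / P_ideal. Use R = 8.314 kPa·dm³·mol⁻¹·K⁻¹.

P_vdW / P_ideal ≈ 0.9785

Ideal: P_ideal = nRT/V = (1.78)(8.314)(350)/1.16 = 4465.19 kPa
vdW: P = nRT/(V − nb) − a n²/V² = 5179.62/1.10340 − 437.239/1.34560 = 4694.24 − 324.940 = 4369.30 kPa
Ratio = 4369.30/4465.19 = 0.9785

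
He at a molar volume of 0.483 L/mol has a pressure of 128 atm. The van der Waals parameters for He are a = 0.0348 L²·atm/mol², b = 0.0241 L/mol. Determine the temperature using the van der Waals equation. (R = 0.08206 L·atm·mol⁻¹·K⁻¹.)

T = (P + a/V_m²)(V_m − b)/R
P + a/V_m² = 128 + 0.0348/(0.483)² = 128.15 atm
V_m − b = 0.483 − 0.0241 = 0.45890 L/mol
T = (128.15)(0.45890)/0.08206 = 716.6 K

T ≈ 716.6 K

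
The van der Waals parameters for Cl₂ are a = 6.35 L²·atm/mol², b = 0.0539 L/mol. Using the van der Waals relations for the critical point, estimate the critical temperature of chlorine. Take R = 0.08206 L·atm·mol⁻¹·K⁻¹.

T_c ≈ 425.4 K

For a van der Waals gas, T_c = 8a/(27Rb).
T_c = 8×6.35/(27×0.08206×0.0539) = 50.800/0.11942 = 425.4 K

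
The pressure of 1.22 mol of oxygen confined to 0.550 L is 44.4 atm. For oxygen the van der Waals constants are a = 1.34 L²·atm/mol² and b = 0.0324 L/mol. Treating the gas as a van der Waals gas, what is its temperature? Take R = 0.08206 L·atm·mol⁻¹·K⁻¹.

T ≈ 260.0 K

T = (P + a n²/V²)(V − nb)/(nR)
P + a n²/V² = 44.4 + (1.34)(1.22)²/(0.550)² = 50.993 atm
V − nb = 0.550 − (1.22)(0.0324) = 0.51047 L
T = (50.993)(0.51047)/((1.22)(0.08206)) = 260.0 K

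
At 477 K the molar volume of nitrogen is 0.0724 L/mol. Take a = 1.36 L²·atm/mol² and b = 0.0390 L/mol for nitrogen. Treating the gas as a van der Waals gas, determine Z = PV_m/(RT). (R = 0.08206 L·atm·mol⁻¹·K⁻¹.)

Z ≈ 1.688

P = RT/(V_m − b) − a/V_m² = (0.08206)(477)/(0.0724 − 0.0390) − 1.36/(0.0724)²
  = 39.143/0.033400 − 259.45 = 1171.9 − 259.45 = 912.5 atm
Z = PV_m/(RT) = (912.5)(0.0724)/((0.08206)(477)) = 66.065/39.143 = 1.688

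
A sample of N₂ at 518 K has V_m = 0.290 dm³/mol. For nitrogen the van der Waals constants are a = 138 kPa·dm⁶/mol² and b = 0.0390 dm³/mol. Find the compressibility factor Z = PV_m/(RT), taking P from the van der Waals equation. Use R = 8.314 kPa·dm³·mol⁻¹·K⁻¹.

P = RT/(V_m − b) − a/V_m² = (8.314)(518)/(0.290 − 0.0390) − 138/(0.290)²
  = 4306.7/0.25100 − 1640.9 = 17158 − 1640.9 = 15517 kPa
Z = PV_m/(RT) = (15517)(0.290)/((8.314)(518)) = 4499.9/4306.7 = 1.045

Z ≈ 1.045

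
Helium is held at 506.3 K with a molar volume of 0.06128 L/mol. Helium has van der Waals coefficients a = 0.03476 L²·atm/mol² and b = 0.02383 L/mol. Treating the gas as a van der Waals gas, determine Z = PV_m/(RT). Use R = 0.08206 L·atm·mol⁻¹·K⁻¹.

Z ≈ 1.623

P = RT/(V_m − b) − a/V_m² = (0.08206)(506.3)/(0.06128 − 0.02383) − 0.03476/(0.06128)²
  = 41.547/0.037450 − 9.2564 = 1109.4 − 9.2564 = 1100.1 atm
Z = PV_m/(RT) = (1100.1)(0.06128)/((0.08206)(506.3)) = 67.414/41.547 = 1.623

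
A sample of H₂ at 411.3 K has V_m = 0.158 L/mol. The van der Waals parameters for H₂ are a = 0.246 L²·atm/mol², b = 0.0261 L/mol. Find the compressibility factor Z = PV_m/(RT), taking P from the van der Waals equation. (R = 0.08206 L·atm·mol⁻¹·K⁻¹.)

P = RT/(V_m − b) − a/V_m² = (0.08206)(411.3)/(0.158 − 0.0261) − 0.246/(0.158)²
  = 33.751/0.13190 − 9.8542 = 255.88 − 9.8542 = 246.03 atm
Z = PV_m/(RT) = (246.03)(0.158)/((0.08206)(411.3)) = 38.873/33.751 = 1.152

Z ≈ 1.152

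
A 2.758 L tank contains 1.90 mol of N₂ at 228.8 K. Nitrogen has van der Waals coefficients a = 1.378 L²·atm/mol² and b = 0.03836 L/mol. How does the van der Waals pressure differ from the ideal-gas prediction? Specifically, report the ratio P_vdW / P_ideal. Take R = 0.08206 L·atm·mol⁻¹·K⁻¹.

P_vdW / P_ideal ≈ 0.9766

Ideal: P_ideal = nRT/V = (1.90)(0.08206)(228.8)/2.758 = 12.9344 atm
vdW: P = nRT/(V − nb) − a n²/V² = 35.6731/2.68512 − 4.97458/7.60656 = 13.2855 − 0.653986 = 12.6315 atm
Ratio = 12.6315/12.9344 = 0.9766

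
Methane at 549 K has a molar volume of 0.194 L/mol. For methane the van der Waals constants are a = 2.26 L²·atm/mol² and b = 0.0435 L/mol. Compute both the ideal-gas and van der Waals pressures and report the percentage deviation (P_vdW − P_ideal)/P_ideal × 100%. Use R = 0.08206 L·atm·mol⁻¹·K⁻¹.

Ideal: P_ideal = RT/V_m = (0.08206)(549)/0.194 = 232.221 atm
vdW: P = RT/(V_m − b) − a/V_m² = 45.0509/0.150500 − 2.26/0.0376360 = 299.342 − 60.0489 = 239.293 atm
% deviation = (239.293 − 232.221)/232.221 × 100% = 3.05%

3.05 %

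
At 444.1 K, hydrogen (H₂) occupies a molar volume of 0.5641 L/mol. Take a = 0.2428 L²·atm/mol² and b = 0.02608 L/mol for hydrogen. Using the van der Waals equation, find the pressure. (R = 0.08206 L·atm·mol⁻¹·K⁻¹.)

P ≈ 66.97 atm

P = RT/(V_m − b) − a/V_m²
RT/(V_m − b) = (0.08206)(444.1)/(0.5641 − 0.02608) = 36.443/0.53802 = 67.735 atm
a/V_m² = 0.2428/(0.5641)² = 0.76302 atm
P = 67.735 − 0.76302 = 66.97 atm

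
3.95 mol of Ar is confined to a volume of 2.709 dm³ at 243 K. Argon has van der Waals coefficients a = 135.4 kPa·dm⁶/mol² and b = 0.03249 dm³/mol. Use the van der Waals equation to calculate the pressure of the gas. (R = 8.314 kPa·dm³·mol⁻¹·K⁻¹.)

P ≈ 2804 kPa

P = nRT/(V − nb) − a n²/V²
nRT/(V − nb) = (3.95)(8.314)(243)/(2.709 − 3.95×0.03249) = 7980.2/2.5807 = 3092.3 kPa
a n²/V² = (135.4)(3.95)²/(2.709)² = 287.87 kPa
P = 3092.3 − 287.87 = 2804 kPa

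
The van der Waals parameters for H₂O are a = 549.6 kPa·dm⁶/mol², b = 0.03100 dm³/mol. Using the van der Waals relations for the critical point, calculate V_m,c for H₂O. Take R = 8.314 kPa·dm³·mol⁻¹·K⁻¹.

For a van der Waals gas, V_m,c = 3b.
V_m,c = 3×0.03100 = 0.09300 dm³/mol

V_m,c ≈ 0.09300 dm³/mol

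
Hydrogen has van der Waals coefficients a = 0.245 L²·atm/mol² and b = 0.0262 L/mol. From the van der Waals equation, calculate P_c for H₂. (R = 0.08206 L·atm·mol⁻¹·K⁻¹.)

For a van der Waals gas, P_c = a/(27b²).
P_c = 0.245/(27×(0.0262)²) = 0.245/0.018534 = 13.22 atm

P_c ≈ 13.22 atm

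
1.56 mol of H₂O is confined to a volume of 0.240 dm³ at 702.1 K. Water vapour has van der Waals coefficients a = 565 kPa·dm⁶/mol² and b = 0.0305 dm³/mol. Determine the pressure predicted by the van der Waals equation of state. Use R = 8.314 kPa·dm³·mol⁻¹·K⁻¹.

P ≈ 23453 kPa

P = nRT/(V − nb) − a n²/V²
nRT/(V − nb) = (1.56)(8.314)(702.1)/(0.240 − 1.56×0.0305) = 9106.1/0.19242 = 47324 kPa
a n²/V² = (565)(1.56)²/(0.240)² = 23871 kPa
P = 47324 − 23871 = 23453 kPa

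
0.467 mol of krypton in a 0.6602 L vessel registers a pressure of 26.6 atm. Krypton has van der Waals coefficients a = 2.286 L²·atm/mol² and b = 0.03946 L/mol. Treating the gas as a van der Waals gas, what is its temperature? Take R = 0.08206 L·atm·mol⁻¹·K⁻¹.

T = (P + a n²/V²)(V − nb)/(nR)
P + a n²/V² = 26.6 + (2.286)(0.467)²/(0.6602)² = 27.744 atm
V − nb = 0.6602 − (0.467)(0.03946) = 0.64177 L
T = (27.744)(0.64177)/((0.467)(0.08206)) = 464.6 K

T ≈ 464.6 K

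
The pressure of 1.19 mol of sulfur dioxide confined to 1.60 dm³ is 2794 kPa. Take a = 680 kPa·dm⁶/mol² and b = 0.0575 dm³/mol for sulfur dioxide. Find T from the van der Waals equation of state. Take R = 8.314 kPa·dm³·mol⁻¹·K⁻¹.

T ≈ 490.8 K

T = (P + a n²/V²)(V − nb)/(nR)
P + a n²/V² = 2794 + (680)(1.19)²/(1.60)² = 3170.2 kPa
V − nb = 1.60 − (1.19)(0.0575) = 1.5316 dm³
T = (3170.2)(1.5316)/((1.19)(8.314)) = 490.8 K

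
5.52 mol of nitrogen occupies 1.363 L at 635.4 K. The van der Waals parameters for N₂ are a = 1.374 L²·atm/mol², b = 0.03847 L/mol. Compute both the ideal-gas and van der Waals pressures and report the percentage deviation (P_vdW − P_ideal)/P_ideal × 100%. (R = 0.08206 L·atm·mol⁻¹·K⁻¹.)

Ideal: P_ideal = nRT/V = (5.52)(0.08206)(635.4)/1.363 = 211.165 atm
vdW: P = nRT/(V − nb) − a n²/V² = 287.818/1.15065 − 41.8663/1.85777 = 250.135 − 22.5358 = 227.599 atm
% deviation = (227.599 − 211.165)/211.165 × 100% = 7.78%

7.78 %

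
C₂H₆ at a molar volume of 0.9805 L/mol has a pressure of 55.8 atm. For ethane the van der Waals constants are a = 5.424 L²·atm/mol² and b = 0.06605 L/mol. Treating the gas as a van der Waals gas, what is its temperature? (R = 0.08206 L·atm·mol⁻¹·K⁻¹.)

T = (P + a/V_m²)(V_m − b)/R
P + a/V_m² = 55.8 + 5.424/(0.9805)² = 61.442 atm
V_m − b = 0.9805 − 0.06605 = 0.91445 L/mol
T = (61.442)(0.91445)/0.08206 = 684.7 K

T ≈ 684.7 K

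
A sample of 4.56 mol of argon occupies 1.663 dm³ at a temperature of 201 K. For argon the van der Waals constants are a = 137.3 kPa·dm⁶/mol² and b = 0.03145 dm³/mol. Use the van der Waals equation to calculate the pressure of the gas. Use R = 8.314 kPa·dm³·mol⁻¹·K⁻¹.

P ≈ 3982 kPa

P = nRT/(V − nb) − a n²/V²
nRT/(V − nb) = (4.56)(8.314)(201)/(1.663 − 4.56×0.03145) = 7620.3/1.5196 = 5014.7 kPa
a n²/V² = (137.3)(4.56)²/(1.663)² = 1032.3 kPa
P = 5014.7 − 1032.3 = 3982 kPa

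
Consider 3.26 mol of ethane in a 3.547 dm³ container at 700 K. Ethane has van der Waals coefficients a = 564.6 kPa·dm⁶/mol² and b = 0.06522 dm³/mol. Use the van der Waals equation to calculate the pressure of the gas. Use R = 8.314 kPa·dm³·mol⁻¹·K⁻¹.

P = nRT/(V − nb) − a n²/V²
nRT/(V − nb) = (3.26)(8.314)(700)/(3.547 − 3.26×0.06522) = 18973/3.3344 = 5690.1 kPa
a n²/V² = (564.6)(3.26)²/(3.547)² = 476.93 kPa
P = 5690.1 − 476.93 = 5213 kPa

P ≈ 5213 kPa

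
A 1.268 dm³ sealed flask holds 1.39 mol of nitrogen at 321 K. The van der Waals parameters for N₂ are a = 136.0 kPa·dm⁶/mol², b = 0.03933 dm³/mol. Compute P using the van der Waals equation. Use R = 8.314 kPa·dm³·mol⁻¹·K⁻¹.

P = nRT/(V − nb) − a n²/V²
nRT/(V − nb) = (1.39)(8.314)(321)/(1.268 − 1.39×0.03933) = 3709.6/1.2133 = 3057.4 kPa
a n²/V² = (136.0)(1.39)²/(1.268)² = 163.43 kPa
P = 3057.4 − 163.43 = 2894 kPa

P ≈ 2894 kPa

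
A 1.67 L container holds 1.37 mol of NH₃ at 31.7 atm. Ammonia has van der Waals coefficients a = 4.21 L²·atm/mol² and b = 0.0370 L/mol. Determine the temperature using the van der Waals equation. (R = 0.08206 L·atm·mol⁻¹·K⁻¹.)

T ≈ 497.4 K

T = (P + a n²/V²)(V − nb)/(nR)
P + a n²/V² = 31.7 + (4.21)(1.37)²/(1.67)² = 34.533 atm
V − nb = 1.67 − (1.37)(0.0370) = 1.6193 L
T = (34.533)(1.6193)/((1.37)(0.08206)) = 497.4 K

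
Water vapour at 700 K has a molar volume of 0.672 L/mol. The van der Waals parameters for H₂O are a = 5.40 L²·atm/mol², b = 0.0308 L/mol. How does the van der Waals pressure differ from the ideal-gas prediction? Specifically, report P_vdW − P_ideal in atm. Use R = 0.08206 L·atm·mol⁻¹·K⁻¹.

ΔP ≈ -7.852 atm

Ideal: P_ideal = RT/V_m = (0.08206)(700)/0.672 = 85.4792 atm
vdW: P = RT/(V_m − b) − a/V_m² = 57.4420/0.641200 − 5.40/0.451584 = 89.5852 − 11.9579 = 77.6273 atm
ΔP = 77.6273 − 85.4792 = -7.852 atm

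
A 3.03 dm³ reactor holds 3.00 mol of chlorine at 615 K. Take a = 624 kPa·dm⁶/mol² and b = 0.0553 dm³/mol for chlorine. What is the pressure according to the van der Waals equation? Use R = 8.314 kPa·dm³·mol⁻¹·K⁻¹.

P = nRT/(V − nb) − a n²/V²
nRT/(V − nb) = (3.00)(8.314)(615)/(3.03 − 3.00×0.0553) = 15339/2.8641 = 5355.6 kPa
a n²/V² = (624)(3.00)²/(3.03)² = 611.70 kPa
P = 5355.6 − 611.70 = 4744 kPa

P ≈ 4744 kPa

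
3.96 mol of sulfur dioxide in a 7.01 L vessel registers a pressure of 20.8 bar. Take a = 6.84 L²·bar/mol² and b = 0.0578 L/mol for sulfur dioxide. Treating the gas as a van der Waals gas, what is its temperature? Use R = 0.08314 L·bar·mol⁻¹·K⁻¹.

T = (P + a n²/V²)(V − nb)/(nR)
P + a n²/V² = 20.8 + (6.84)(3.96)²/(7.01)² = 22.983 bar
V − nb = 7.01 − (3.96)(0.0578) = 6.7811 L
T = (22.983)(6.7811)/((3.96)(0.08314)) = 473.4 K

T ≈ 473.4 K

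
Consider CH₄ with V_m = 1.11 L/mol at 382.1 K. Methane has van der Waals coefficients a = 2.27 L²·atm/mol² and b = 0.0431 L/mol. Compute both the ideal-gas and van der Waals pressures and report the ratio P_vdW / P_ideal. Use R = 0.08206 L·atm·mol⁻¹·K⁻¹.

P_vdW / P_ideal ≈ 0.9752

Ideal: P_ideal = RT/V_m = (0.08206)(382.1)/1.11 = 28.2479 atm
vdW: P = RT/(V_m − b) − a/V_m² = 31.3551/1.06690 − 2.27/1.23210 = 29.3890 − 1.84238 = 27.5466 atm
Ratio = 27.5466/28.2479 = 0.9752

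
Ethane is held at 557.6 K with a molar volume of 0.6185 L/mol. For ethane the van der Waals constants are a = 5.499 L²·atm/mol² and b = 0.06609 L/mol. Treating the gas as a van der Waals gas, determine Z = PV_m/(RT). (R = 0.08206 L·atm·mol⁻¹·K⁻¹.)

Z ≈ 0.9253

P = RT/(V_m − b) − a/V_m² = (0.08206)(557.6)/(0.6185 − 0.06609) − 5.499/(0.6185)²
  = 45.757/0.55241 − 14.375 = 82.832 − 14.375 = 68.457 atm
Z = PV_m/(RT) = (68.457)(0.6185)/((0.08206)(557.6)) = 42.341/45.757 = 0.9253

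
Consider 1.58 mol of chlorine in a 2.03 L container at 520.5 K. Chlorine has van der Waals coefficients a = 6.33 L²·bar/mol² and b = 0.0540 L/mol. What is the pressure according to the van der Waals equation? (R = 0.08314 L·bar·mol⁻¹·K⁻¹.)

P ≈ 31.32 bar

P = nRT/(V − nb) − a n²/V²
nRT/(V − nb) = (1.58)(0.08314)(520.5)/(2.03 − 1.58×0.0540) = 68.374/1.9447 = 35.159 bar
a n²/V² = (6.33)(1.58)²/(2.03)² = 3.8347 bar
P = 35.159 − 3.8347 = 31.32 bar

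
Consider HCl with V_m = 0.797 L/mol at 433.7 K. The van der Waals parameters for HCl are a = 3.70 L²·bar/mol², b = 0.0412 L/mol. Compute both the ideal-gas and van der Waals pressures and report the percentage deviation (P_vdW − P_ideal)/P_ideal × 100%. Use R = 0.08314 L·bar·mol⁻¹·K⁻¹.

Ideal: P_ideal = RT/V_m = (0.08314)(433.7)/0.797 = 45.2419 bar
vdW: P = RT/(V_m − b) − a/V_m² = 36.0578/0.755800 − 3.70/0.635209 = 47.7081 − 5.82485 = 41.8833 bar
% deviation = (41.8833 − 45.2419)/45.2419 × 100% = -7.42%

-7.42 %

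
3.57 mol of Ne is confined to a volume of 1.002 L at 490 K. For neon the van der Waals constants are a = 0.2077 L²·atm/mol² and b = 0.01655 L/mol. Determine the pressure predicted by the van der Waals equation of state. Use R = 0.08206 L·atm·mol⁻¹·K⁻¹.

P = nRT/(V − nb) − a n²/V²
nRT/(V − nb) = (3.57)(0.08206)(490)/(1.002 − 3.57×0.01655) = 143.55/0.94292 = 152.24 atm
a n²/V² = (0.2077)(3.57)²/(1.002)² = 2.6366 atm
P = 152.24 − 2.6366 = 149.6 atm

P ≈ 149.6 atm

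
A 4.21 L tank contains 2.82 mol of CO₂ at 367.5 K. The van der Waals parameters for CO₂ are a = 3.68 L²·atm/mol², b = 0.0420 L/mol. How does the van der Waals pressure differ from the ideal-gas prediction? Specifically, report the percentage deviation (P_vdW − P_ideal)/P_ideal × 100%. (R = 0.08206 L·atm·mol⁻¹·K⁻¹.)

-5.28 %

Ideal: P_ideal = nRT/V = (2.82)(0.08206)(367.5)/4.21 = 20.2002 atm
vdW: P = nRT/(V − nb) − a n²/V² = 85.0429/4.09156 − 29.2648/17.7241 = 20.7850 − 1.65113 = 19.1339 atm
% deviation = (19.1339 − 20.2002)/20.2002 × 100% = -5.28%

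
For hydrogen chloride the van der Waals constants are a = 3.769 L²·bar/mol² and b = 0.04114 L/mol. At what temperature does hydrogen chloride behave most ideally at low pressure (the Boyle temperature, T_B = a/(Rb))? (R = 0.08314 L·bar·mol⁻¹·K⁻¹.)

For a van der Waals gas the second virial coefficient B₂ = b − a/(RT) vanishes at T_B = a/(Rb).
T_B = 3.769/(0.08314×0.04114) = 3.769/0.0034204 = 1102 K

T_B ≈ 1102 K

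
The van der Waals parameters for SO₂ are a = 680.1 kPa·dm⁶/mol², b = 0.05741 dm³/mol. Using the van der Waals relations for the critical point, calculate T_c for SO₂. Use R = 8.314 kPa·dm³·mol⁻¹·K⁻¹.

T_c ≈ 422.2 K

For a van der Waals gas, T_c = 8a/(27Rb).
T_c = 8×680.1/(27×8.314×0.05741) = 5440.8/12.887 = 422.2 K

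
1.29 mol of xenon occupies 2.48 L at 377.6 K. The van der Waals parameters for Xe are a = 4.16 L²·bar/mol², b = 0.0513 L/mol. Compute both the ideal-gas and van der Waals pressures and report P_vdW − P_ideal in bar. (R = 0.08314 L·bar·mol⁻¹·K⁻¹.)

ΔP ≈ -0.678 bar

Ideal: P_ideal = nRT/V = (1.29)(0.08314)(377.6)/2.48 = 16.3298 bar
vdW: P = nRT/(V − nb) − a n²/V² = 40.4978/2.41382 − 6.92266/6.15040 = 16.7775 − 1.12556 = 15.6519 bar
ΔP = 15.6519 − 16.3298 = -0.678 bar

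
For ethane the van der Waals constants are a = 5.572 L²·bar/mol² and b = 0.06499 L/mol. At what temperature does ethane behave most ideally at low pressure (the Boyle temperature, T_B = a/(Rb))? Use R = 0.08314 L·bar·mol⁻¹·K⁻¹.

T_B ≈ 1031 K

For a van der Waals gas the second virial coefficient B₂ = b − a/(RT) vanishes at T_B = a/(Rb).
T_B = 5.572/(0.08314×0.06499) = 5.572/0.0054033 = 1031 K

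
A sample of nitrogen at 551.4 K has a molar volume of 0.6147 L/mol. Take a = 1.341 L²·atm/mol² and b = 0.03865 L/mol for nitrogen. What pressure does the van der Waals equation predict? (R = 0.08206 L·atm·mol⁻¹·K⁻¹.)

P = RT/(V_m − b) − a/V_m²
RT/(V_m − b) = (0.08206)(551.4)/(0.6147 − 0.03865) = 45.248/0.57605 = 78.549 atm
a/V_m² = 1.341/(0.6147)² = 3.5490 atm
P = 78.549 − 3.5490 = 75.00 atm

P ≈ 75.00 atm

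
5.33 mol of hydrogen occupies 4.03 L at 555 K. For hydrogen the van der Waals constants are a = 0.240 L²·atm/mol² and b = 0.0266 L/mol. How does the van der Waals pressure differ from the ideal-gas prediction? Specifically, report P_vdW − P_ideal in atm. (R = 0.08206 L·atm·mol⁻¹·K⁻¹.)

Ideal: P_ideal = nRT/V = (5.33)(0.08206)(555)/4.03 = 60.2347 atm
vdW: P = nRT/(V − nb) − a n²/V² = 242.746/3.88822 − 6.81814/16.2409 = 62.4311 − 0.419813 = 62.0113 atm
ΔP = 62.0113 − 60.2347 = 1.777 atm

ΔP ≈ 1.777 atm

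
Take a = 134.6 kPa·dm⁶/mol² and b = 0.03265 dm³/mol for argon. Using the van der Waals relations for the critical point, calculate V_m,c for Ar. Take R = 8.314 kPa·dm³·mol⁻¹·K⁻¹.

For a van der Waals gas, V_m,c = 3b.
V_m,c = 3×0.03265 = 0.09795 dm³/mol

V_m,c ≈ 0.09795 dm³/mol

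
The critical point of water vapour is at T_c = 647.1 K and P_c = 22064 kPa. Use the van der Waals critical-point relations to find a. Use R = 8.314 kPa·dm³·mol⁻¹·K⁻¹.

a ≈ 553.4 kPa·dm⁶/mol²

From T_c = 8a/(27Rb) and P_c = a/(27b²): a = 27 R² T_c²/(64 P_c).
a = 27×(8.314)²×(647.1)²/(64×22064) = 781495720/1412096 = 553.4 kPa·dm⁶/mol²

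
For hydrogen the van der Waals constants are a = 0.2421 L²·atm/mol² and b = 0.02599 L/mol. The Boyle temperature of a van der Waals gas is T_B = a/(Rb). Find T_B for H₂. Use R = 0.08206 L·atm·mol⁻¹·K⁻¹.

T_B ≈ 113.5 K

For a van der Waals gas the second virial coefficient B₂ = b − a/(RT) vanishes at T_B = a/(Rb).
T_B = 0.2421/(0.08206×0.02599) = 0.2421/0.0021327 = 113.5 K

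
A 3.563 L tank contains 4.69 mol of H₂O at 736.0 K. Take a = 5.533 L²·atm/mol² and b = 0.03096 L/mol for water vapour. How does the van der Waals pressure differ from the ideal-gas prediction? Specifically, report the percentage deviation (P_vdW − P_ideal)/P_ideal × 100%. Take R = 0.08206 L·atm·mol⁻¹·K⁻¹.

Ideal: P_ideal = nRT/V = (4.69)(0.08206)(736.0)/3.563 = 79.4999 atm
vdW: P = nRT/(V − nb) − a n²/V² = 283.258/3.41780 − 121.704/12.6950 = 82.8773 − 9.58677 = 73.2905 atm
% deviation = (73.2905 − 79.4999)/79.4999 × 100% = -7.81%

-7.81 %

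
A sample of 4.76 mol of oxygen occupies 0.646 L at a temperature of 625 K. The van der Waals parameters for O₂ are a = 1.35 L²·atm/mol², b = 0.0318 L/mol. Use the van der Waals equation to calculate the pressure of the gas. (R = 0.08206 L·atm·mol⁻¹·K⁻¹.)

P ≈ 420.3 atm

P = nRT/(V − nb) − a n²/V²
nRT/(V − nb) = (4.76)(0.08206)(625)/(0.646 − 4.76×0.0318) = 244.13/0.49463 = 493.56 atm
a n²/V² = (1.35)(4.76)²/(0.646)² = 73.296 atm
P = 493.56 − 73.296 = 420.3 atm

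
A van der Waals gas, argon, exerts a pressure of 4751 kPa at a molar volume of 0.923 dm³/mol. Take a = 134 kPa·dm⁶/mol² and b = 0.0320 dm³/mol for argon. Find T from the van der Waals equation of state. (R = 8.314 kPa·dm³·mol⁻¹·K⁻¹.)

T ≈ 526.0 K

T = (P + a/V_m²)(V_m − b)/R
P + a/V_m² = 4751 + 134/(0.923)² = 4908.3 kPa
V_m − b = 0.923 − 0.0320 = 0.89100 dm³/mol
T = (4908.3)(0.89100)/8.314 = 526.0 K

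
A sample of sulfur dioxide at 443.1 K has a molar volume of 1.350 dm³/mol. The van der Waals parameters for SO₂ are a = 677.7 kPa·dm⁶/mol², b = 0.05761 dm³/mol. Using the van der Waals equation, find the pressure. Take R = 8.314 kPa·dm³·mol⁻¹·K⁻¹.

P ≈ 2479 kPa

P = RT/(V_m − b) − a/V_m²
RT/(V_m − b) = (8.314)(443.1)/(1.350 − 0.05761) = 3683.9/1.2924 = 2850.4 kPa
a/V_m² = 677.7/(1.350)² = 371.85 kPa
P = 2850.4 − 371.85 = 2479 kPa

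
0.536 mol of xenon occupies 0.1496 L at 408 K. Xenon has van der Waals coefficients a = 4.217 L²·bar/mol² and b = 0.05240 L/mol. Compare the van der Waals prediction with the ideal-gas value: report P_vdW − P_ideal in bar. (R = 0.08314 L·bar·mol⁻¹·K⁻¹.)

ΔP ≈ -26.04 bar

Ideal: P_ideal = nRT/V = (0.536)(0.08314)(408)/0.1496 = 121.536 bar
vdW: P = nRT/(V − nb) − a n²/V² = 18.1817/0.121514 − 1.21153/0.0223802 = 149.626 − 54.1340 = 95.492 bar
ΔP = 95.492 − 121.536 = -26.04 bar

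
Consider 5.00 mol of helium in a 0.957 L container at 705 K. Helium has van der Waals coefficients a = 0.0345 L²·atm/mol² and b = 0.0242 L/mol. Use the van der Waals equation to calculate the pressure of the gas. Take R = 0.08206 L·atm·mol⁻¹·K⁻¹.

P = nRT/(V − nb) − a n²/V²
nRT/(V − nb) = (5.00)(0.08206)(705)/(0.957 − 5.00×0.0242) = 289.26/0.83600 = 346.00 atm
a n²/V² = (0.0345)(5.00)²/(0.957)² = 0.94175 atm
P = 346.00 − 0.94175 = 345.1 atm

P ≈ 345.1 atm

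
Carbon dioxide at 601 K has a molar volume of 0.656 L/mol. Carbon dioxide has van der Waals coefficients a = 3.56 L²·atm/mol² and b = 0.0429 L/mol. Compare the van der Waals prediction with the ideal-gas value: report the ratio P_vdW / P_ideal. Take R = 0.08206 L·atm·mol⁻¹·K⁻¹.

P_vdW / P_ideal ≈ 0.9599

Ideal: P_ideal = RT/V_m = (0.08206)(601)/0.656 = 75.1800 atm
vdW: P = RT/(V_m − b) − a/V_m² = 49.3181/0.613100 − 3.56/0.430336 = 80.4405 − 8.27261 = 72.1679 atm
Ratio = 72.1679/75.1800 = 0.9599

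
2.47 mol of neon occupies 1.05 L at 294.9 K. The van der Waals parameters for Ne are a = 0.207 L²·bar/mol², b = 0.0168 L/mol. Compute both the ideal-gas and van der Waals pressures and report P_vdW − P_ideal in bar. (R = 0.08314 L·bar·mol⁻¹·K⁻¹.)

ΔP ≈ 1.228 bar

Ideal: P_ideal = nRT/V = (2.47)(0.08314)(294.9)/1.05 = 57.6756 bar
vdW: P = nRT/(V − nb) − a n²/V² = 60.5594/1.00850 − 1.26289/1.10250 = 60.0490 − 1.14548 = 58.9035 bar
ΔP = 58.9035 − 57.6756 = 1.228 bar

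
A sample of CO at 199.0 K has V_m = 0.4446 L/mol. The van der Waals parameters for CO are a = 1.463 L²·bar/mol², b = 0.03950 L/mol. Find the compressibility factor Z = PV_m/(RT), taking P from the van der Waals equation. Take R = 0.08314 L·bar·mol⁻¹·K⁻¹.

Z ≈ 0.8986

P = RT/(V_m − b) − a/V_m² = (0.08314)(199.0)/(0.4446 − 0.03950) − 1.463/(0.4446)²
  = 16.545/0.40510 − 7.4013 = 40.842 − 7.4013 = 33.441 bar
Z = PV_m/(RT) = (33.441)(0.4446)/((0.08314)(199.0)) = 14.868/16.545 = 0.8986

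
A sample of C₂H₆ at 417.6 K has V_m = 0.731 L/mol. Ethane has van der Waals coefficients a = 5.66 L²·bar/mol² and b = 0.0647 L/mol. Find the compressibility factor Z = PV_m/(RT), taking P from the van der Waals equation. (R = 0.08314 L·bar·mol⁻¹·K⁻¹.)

Z ≈ 0.8741

P = RT/(V_m − b) − a/V_m² = (0.08314)(417.6)/(0.731 − 0.0647) − 5.66/(0.731)²
  = 34.719/0.66630 − 10.592 = 52.107 − 10.592 = 41.515 bar
Z = PV_m/(RT) = (41.515)(0.731)/((0.08314)(417.6)) = 30.347/34.719 = 0.8741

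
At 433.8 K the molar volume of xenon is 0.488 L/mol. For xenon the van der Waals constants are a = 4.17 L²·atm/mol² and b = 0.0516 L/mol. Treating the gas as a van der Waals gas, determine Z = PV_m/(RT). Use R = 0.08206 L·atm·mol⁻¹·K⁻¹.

Z ≈ 0.8782

P = RT/(V_m − b) − a/V_m² = (0.08206)(433.8)/(0.488 − 0.0516) − 4.17/(0.488)²
  = 35.598/0.43640 − 17.510 = 81.572 − 17.510 = 64.062 atm
Z = PV_m/(RT) = (64.062)(0.488)/((0.08206)(433.8)) = 31.262/35.598 = 0.8782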